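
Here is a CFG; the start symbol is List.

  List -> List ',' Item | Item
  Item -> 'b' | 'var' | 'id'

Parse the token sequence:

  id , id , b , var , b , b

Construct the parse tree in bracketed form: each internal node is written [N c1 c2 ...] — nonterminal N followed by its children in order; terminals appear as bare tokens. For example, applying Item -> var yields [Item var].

[List [List [List [List [List [List [Item id]] , [Item id]] , [Item b]] , [Item var]] , [Item b]] , [Item b]]

List
List , Item
List , Item , Item
List , Item , Item , Item
List , Item , Item , Item , Item
List , Item , Item , Item , Item , Item
Item , Item , Item , Item , Item , Item
id , Item , Item , Item , Item , Item
id , id , Item , Item , Item , Item
id , id , b , Item , Item , Item
id , id , b , var , Item , Item
id , id , b , var , b , Item
id , id , b , var , b , b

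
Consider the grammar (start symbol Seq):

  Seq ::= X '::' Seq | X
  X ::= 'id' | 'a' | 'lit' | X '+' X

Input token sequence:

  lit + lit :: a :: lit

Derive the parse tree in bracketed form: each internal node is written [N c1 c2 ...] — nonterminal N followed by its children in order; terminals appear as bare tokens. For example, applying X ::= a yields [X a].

Seq
X :: Seq
X + X :: Seq
lit + X :: Seq
lit + lit :: Seq
lit + lit :: X :: Seq
lit + lit :: a :: Seq
lit + lit :: a :: X
lit + lit :: a :: lit

[Seq [X [X lit] + [X lit]] :: [Seq [X a] :: [Seq [X lit]]]]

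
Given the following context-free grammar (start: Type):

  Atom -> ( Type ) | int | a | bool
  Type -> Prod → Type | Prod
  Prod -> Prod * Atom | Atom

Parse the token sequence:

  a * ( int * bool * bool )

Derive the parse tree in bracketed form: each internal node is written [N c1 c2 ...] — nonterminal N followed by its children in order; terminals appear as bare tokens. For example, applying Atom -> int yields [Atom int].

Type
Prod
Prod * Atom
Atom * Atom
a * Atom
a * ( Type )
a * ( Prod )
a * ( Prod * Atom )
a * ( Prod * Atom * Atom )
a * ( Atom * Atom * Atom )
a * ( int * Atom * Atom )
a * ( int * bool * Atom )
a * ( int * bool * bool )

[Type [Prod [Prod [Atom a]] * [Atom ( [Type [Prod [Prod [Prod [Atom int]] * [Atom bool]] * [Atom bool]]] )]]]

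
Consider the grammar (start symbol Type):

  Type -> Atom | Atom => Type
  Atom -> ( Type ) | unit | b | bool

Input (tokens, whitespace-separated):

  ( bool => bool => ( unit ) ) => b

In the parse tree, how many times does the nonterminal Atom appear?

[Type [Atom ( [Type [Atom bool] => [Type [Atom bool] => [Type [Atom ( [Type [Atom unit]] )]]]] )] => [Type [Atom b]]]

6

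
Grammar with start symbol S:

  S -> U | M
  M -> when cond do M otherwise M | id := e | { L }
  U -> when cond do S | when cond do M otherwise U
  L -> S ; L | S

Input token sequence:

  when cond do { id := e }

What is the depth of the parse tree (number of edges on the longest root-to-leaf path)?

[S [U when cond do [S [M { [L [S [M id := e]]] }]]]]

7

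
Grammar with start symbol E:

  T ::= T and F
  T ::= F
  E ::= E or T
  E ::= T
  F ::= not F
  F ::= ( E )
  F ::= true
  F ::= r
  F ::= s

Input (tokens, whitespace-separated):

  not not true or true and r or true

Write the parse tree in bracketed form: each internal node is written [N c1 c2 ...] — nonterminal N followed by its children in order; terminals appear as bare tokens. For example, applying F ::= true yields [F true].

[E [E [E [T [F not [F not [F true]]]]] or [T [T [F true]] and [F r]]] or [T [F true]]]

E
E or T
E or T or T
T or T or T
F or T or T
not F or T or T
not not F or T or T
not not true or T or T
not not true or T and F or T
not not true or F and F or T
not not true or true and F or T
not not true or true and r or T
not not true or true and r or F
not not true or true and r or true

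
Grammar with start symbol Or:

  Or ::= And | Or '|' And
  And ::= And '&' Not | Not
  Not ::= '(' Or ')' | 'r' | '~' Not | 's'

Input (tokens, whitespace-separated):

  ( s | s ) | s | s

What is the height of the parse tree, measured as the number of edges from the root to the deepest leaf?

9

[Or [Or [Or [And [Not ( [Or [Or [And [Not s]]] | [And [Not s]]] )]]] | [And [Not s]]] | [And [Not s]]]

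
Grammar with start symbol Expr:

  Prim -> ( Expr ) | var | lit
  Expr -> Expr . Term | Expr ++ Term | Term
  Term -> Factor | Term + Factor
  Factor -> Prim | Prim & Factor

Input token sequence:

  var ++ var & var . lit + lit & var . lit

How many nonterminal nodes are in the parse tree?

23

[Expr [Expr [Expr [Expr [Term [Factor [Prim var]]]] ++ [Term [Factor [Prim var] & [Factor [Prim var]]]]] . [Term [Term [Factor [Prim lit]]] + [Factor [Prim lit] & [Factor [Prim var]]]]] . [Term [Factor [Prim lit]]]]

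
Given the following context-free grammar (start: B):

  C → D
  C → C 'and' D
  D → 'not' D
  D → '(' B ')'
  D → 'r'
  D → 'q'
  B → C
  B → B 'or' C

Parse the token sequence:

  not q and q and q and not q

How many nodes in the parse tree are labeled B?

1

[B [C [C [C [C [D not [D q]]] and [D q]] and [D q]] and [D not [D q]]]]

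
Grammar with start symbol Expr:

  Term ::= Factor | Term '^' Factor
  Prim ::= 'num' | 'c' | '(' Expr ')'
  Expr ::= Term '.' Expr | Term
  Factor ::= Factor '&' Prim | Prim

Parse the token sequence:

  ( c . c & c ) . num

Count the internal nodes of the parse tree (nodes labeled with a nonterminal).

[Expr [Term [Factor [Prim ( [Expr [Term [Factor [Prim c]]] . [Expr [Term [Factor [Factor [Prim c]] & [Prim c]]]]] )]]] . [Expr [Term [Factor [Prim num]]]]]

18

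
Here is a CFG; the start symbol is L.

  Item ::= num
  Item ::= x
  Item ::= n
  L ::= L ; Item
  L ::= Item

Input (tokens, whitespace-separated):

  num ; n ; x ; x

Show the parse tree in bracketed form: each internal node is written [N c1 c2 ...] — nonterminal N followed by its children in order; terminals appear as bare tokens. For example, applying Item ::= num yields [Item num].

L
L ; Item
L ; Item ; Item
L ; Item ; Item ; Item
Item ; Item ; Item ; Item
num ; Item ; Item ; Item
num ; n ; Item ; Item
num ; n ; x ; Item
num ; n ; x ; x

[L [L [L [L [Item num]] ; [Item n]] ; [Item x]] ; [Item x]]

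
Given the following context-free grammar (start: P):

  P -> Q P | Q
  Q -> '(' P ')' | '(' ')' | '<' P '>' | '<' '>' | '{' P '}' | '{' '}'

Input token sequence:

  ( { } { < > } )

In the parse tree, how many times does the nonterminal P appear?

4

[P [Q ( [P [Q { }] [P [Q { [P [Q < >]] }]]] )]]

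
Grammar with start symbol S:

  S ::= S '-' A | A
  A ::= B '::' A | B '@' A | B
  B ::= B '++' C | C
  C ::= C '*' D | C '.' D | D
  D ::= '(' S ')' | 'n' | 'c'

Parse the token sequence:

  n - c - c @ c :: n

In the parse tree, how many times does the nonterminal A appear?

5

[S [S [S [A [B [C [D n]]]]] - [A [B [C [D c]]]]] - [A [B [C [D c]]] @ [A [B [C [D c]]] :: [A [B [C [D n]]]]]]]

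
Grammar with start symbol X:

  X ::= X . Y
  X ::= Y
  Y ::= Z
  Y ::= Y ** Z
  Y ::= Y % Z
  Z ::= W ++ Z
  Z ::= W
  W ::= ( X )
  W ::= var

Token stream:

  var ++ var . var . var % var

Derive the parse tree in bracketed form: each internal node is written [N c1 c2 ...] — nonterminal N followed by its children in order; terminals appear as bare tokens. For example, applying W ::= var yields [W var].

X
X . Y
X . Y . Y
Y . Y . Y
Z . Y . Y
W ++ Z . Y . Y
var ++ Z . Y . Y
var ++ W . Y . Y
var ++ var . Y . Y
var ++ var . Z . Y
var ++ var . W . Y
var ++ var . var . Y
var ++ var . var . Y % Z
var ++ var . var . Z % Z
var ++ var . var . W % Z
var ++ var . var . var % Z
var ++ var . var . var % W
var ++ var . var . var % var

[X [X [X [Y [Z [W var] ++ [Z [W var]]]]] . [Y [Z [W var]]]] . [Y [Y [Z [W var]]] % [Z [W var]]]]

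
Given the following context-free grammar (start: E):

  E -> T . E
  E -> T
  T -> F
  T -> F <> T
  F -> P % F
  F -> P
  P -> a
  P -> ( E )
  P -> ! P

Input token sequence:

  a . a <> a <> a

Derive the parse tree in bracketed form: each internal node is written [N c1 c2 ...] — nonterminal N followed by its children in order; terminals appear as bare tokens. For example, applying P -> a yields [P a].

[E [T [F [P a]]] . [E [T [F [P a]] <> [T [F [P a]] <> [T [F [P a]]]]]]]

E
T . E
F . E
P . E
a . E
a . T
a . F <> T
a . P <> T
a . a <> T
a . a <> F <> T
a . a <> P <> T
a . a <> a <> T
a . a <> a <> F
a . a <> a <> P
a . a <> a <> a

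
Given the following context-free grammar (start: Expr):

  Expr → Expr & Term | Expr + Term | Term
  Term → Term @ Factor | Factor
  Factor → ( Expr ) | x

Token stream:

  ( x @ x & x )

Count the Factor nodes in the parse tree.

4

[Expr [Term [Factor ( [Expr [Expr [Term [Term [Factor x]] @ [Factor x]]] & [Term [Factor x]]] )]]]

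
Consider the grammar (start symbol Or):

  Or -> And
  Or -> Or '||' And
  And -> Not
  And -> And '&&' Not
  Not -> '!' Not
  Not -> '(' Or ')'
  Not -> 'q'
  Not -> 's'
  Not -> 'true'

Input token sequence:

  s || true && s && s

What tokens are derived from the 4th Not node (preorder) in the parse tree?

[Or [Or [And [Not s]]] || [And [And [And [Not true]] && [Not s]] && [Not s]]]

s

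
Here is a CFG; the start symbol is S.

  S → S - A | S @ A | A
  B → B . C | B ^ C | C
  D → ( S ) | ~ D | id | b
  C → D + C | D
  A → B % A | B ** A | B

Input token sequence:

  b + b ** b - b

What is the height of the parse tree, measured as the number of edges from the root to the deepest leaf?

[S [S [A [B [C [D b] + [C [D b]]]] ** [A [B [C [D b]]]]]] - [A [B [C [D b]]]]]

7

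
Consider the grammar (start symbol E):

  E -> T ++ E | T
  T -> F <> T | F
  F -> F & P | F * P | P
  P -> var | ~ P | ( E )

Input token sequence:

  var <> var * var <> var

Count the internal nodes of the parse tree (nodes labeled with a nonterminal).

[E [T [F [P var]] <> [T [F [F [P var]] * [P var]] <> [T [F [P var]]]]]]

12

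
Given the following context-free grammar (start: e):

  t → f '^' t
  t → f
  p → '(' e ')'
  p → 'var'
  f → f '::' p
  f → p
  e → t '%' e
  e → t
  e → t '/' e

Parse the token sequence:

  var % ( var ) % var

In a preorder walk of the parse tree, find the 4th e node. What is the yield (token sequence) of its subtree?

var

[e [t [f [p var]]] % [e [t [f [p ( [e [t [f [p var]]]] )]]] % [e [t [f [p var]]]]]]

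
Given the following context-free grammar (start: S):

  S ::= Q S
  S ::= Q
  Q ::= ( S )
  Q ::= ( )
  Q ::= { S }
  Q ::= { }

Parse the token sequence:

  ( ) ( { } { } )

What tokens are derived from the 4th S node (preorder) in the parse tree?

{ }

[S [Q ( )] [S [Q ( [S [Q { }] [S [Q { }]]] )]]]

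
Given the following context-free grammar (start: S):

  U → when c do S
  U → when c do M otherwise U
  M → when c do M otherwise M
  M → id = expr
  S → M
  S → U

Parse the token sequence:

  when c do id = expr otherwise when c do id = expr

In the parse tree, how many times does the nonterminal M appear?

2

[S [U when c do [M id = expr] otherwise [U when c do [S [M id = expr]]]]]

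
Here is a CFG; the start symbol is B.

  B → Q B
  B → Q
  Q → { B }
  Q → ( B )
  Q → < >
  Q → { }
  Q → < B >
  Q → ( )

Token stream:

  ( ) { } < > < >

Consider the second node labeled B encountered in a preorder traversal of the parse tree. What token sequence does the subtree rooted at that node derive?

[B [Q ( )] [B [Q { }] [B [Q < >] [B [Q < >]]]]]

{ } < > < >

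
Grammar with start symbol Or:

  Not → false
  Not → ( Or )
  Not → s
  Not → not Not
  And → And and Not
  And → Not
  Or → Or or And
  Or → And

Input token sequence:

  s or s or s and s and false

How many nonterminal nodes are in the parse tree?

13

[Or [Or [Or [And [Not s]]] or [And [Not s]]] or [And [And [And [Not s]] and [Not s]] and [Not false]]]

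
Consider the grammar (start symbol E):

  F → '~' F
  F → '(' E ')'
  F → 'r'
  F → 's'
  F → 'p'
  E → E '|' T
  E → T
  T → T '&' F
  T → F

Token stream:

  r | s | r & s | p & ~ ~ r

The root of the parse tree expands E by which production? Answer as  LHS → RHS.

[E [E [E [E [T [F r]]] | [T [F s]]] | [T [T [F r]] & [F s]]] | [T [T [F p]] & [F ~ [F ~ [F r]]]]]

E → E '|' T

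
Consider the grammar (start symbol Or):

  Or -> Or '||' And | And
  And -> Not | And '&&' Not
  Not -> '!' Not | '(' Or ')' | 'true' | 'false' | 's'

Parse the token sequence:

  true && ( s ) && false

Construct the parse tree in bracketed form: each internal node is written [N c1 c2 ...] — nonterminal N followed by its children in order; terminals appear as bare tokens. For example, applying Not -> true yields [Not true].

[Or [And [And [And [Not true]] && [Not ( [Or [And [Not s]]] )]] && [Not false]]]

Or
And
And && Not
And && Not && Not
Not && Not && Not
true && Not && Not
true && ( Or ) && Not
true && ( And ) && Not
true && ( Not ) && Not
true && ( s ) && Not
true && ( s ) && false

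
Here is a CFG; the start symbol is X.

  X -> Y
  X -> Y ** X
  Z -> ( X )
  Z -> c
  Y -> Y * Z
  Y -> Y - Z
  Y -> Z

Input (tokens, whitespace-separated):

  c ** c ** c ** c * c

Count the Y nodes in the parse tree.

[X [Y [Z c]] ** [X [Y [Z c]] ** [X [Y [Z c]] ** [X [Y [Y [Z c]] * [Z c]]]]]]

5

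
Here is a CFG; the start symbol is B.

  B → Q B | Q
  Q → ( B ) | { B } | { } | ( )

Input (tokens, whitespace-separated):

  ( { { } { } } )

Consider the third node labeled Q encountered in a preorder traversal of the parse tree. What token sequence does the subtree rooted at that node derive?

[B [Q ( [B [Q { [B [Q { }] [B [Q { }]]] }]] )]]

{ }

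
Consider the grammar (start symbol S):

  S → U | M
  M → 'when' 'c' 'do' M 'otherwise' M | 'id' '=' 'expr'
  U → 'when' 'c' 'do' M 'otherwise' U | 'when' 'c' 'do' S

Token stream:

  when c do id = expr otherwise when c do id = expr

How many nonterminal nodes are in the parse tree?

6

[S [U when c do [M id = expr] otherwise [U when c do [S [M id = expr]]]]]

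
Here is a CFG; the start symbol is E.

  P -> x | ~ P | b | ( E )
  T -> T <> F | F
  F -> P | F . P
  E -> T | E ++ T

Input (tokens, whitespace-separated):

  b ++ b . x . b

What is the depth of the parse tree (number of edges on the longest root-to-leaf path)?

6

[E [E [T [F [P b]]]] ++ [T [F [F [F [P b]] . [P x]] . [P b]]]]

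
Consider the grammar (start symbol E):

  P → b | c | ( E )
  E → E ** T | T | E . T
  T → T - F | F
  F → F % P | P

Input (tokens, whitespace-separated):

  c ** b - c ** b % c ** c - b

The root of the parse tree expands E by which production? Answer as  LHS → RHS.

E → E ** T

[E [E [E [E [T [F [P c]]]] ** [T [T [F [P b]]] - [F [P c]]]] ** [T [F [F [P b]] % [P c]]]] ** [T [T [F [P c]]] - [F [P b]]]]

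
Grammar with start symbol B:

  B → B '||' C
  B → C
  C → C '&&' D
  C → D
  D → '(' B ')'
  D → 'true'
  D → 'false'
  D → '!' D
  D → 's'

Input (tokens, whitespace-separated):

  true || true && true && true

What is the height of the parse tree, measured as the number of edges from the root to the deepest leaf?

5

[B [B [C [D true]]] || [C [C [C [D true]] && [D true]] && [D true]]]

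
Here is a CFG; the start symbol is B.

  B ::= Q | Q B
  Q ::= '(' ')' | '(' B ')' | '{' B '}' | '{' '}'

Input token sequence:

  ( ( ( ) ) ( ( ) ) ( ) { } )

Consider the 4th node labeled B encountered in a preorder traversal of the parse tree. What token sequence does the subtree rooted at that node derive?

( ( ) ) ( ) { }

[B [Q ( [B [Q ( [B [Q ( )]] )] [B [Q ( [B [Q ( )]] )] [B [Q ( )] [B [Q { }]]]]] )]]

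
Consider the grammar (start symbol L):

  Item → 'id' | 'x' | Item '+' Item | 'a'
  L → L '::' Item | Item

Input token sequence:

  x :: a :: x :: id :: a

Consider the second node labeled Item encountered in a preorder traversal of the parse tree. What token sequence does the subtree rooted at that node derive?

[L [L [L [L [L [Item x]] :: [Item a]] :: [Item x]] :: [Item id]] :: [Item a]]

a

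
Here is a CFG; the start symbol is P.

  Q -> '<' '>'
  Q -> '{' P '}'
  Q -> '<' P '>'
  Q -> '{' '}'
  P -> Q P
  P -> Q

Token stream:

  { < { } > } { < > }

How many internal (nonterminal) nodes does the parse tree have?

[P [Q { [P [Q < [P [Q { }]] >]] }] [P [Q { [P [Q < >]] }]]]

10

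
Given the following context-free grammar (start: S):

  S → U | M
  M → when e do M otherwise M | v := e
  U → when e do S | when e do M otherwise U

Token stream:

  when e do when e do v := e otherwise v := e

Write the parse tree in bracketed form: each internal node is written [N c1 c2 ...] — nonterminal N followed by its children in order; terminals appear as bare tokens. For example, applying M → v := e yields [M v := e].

S
U
when e do S
when e do M
when e do when e do M otherwise M
when e do when e do v := e otherwise M
when e do when e do v := e otherwise v := e

[S [U when e do [S [M when e do [M v := e] otherwise [M v := e]]]]]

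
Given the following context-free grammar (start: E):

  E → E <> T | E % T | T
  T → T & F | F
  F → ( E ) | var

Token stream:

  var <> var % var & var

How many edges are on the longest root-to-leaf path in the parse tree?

[E [E [E [T [F var]]] <> [T [F var]]] % [T [T [F var]] & [F var]]]

5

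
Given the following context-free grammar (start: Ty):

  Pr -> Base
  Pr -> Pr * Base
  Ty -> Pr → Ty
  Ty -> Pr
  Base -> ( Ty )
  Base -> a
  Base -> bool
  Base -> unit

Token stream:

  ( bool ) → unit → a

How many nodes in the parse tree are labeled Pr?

[Ty [Pr [Base ( [Ty [Pr [Base bool]]] )]] → [Ty [Pr [Base unit]] → [Ty [Pr [Base a]]]]]

4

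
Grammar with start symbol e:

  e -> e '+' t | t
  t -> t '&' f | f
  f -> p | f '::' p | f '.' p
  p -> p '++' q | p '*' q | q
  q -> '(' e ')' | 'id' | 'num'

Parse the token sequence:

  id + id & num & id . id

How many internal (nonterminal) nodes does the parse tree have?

21

[e [e [t [f [p [q id]]]]] + [t [t [t [f [p [q id]]]] & [f [p [q num]]]] & [f [f [p [q id]]] . [p [q id]]]]]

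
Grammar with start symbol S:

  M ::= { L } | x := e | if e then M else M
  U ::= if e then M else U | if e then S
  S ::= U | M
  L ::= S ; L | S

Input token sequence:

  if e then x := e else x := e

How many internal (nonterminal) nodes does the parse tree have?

[S [M if e then [M x := e] else [M x := e]]]

4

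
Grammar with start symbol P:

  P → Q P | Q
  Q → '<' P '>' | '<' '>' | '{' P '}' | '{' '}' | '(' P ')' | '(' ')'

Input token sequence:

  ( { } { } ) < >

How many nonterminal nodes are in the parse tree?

8

[P [Q ( [P [Q { }] [P [Q { }]]] )] [P [Q < >]]]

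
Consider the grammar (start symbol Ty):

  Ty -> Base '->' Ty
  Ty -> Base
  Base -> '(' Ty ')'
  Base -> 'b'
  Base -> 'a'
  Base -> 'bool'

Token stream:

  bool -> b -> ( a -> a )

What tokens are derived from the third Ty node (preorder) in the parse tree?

[Ty [Base bool] -> [Ty [Base b] -> [Ty [Base ( [Ty [Base a] -> [Ty [Base a]]] )]]]]

( a -> a )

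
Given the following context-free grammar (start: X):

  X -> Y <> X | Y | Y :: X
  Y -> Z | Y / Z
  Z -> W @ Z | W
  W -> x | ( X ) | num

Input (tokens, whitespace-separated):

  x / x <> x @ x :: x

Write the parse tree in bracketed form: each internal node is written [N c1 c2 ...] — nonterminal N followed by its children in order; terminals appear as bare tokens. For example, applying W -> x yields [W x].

X
Y <> X
Y / Z <> X
Z / Z <> X
W / Z <> X
x / Z <> X
x / W <> X
x / x <> X
x / x <> Y :: X
x / x <> Z :: X
x / x <> W @ Z :: X
x / x <> x @ Z :: X
x / x <> x @ W :: X
x / x <> x @ x :: X
x / x <> x @ x :: Y
x / x <> x @ x :: Z
x / x <> x @ x :: W
x / x <> x @ x :: x

[X [Y [Y [Z [W x]]] / [Z [W x]]] <> [X [Y [Z [W x] @ [Z [W x]]]] :: [X [Y [Z [W x]]]]]]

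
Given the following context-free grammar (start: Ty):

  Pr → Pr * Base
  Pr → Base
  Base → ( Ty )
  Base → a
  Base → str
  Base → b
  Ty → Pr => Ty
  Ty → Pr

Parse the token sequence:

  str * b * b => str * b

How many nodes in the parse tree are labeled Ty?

2

[Ty [Pr [Pr [Pr [Base str]] * [Base b]] * [Base b]] => [Ty [Pr [Pr [Base str]] * [Base b]]]]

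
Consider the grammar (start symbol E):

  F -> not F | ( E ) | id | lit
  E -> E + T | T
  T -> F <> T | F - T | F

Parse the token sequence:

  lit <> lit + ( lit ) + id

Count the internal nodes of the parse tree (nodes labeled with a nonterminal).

[E [E [E [T [F lit] <> [T [F lit]]]] + [T [F ( [E [T [F lit]]] )]]] + [T [F id]]]

14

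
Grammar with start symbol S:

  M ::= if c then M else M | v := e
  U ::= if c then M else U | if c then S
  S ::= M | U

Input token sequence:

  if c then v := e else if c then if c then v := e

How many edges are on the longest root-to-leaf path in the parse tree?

[S [U if c then [M v := e] else [U if c then [S [U if c then [S [M v := e]]]]]]]

7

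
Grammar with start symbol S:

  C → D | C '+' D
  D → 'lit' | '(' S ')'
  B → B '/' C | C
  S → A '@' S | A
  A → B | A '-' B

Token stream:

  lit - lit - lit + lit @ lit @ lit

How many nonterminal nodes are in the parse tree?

25

[S [A [A [A [B [C [D lit]]]] - [B [C [D lit]]]] - [B [C [C [D lit]] + [D lit]]]] @ [S [A [B [C [D lit]]]] @ [S [A [B [C [D lit]]]]]]]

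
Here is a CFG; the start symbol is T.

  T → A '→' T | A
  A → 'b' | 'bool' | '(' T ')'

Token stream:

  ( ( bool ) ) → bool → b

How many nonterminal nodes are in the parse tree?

[T [A ( [T [A ( [T [A bool]] )]] )] → [T [A bool] → [T [A b]]]]

10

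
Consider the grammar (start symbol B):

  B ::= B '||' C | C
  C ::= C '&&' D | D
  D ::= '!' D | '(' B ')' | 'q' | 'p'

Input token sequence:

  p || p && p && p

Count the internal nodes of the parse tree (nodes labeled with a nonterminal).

[B [B [C [D p]]] || [C [C [C [D p]] && [D p]] && [D p]]]

10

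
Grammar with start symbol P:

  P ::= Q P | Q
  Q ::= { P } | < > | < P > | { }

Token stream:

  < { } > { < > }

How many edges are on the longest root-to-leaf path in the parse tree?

[P [Q < [P [Q { }]] >] [P [Q { [P [Q < >]] }]]]

5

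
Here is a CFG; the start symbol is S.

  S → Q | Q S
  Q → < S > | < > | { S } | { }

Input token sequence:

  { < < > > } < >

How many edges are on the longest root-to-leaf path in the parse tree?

6

[S [Q { [S [Q < [S [Q < >]] >]] }] [S [Q < >]]]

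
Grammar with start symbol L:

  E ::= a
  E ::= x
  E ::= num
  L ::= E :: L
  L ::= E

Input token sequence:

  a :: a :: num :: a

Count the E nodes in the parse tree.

4

[L [E a] :: [L [E a] :: [L [E num] :: [L [E a]]]]]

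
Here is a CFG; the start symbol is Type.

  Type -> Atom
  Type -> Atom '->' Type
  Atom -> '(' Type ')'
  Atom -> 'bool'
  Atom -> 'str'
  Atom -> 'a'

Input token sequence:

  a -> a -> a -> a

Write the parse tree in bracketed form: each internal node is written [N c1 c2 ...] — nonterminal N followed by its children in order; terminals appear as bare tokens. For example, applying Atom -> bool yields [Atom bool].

[Type [Atom a] -> [Type [Atom a] -> [Type [Atom a] -> [Type [Atom a]]]]]

Type
Atom -> Type
a -> Type
a -> Atom -> Type
a -> a -> Type
a -> a -> Atom -> Type
a -> a -> a -> Type
a -> a -> a -> Atom
a -> a -> a -> a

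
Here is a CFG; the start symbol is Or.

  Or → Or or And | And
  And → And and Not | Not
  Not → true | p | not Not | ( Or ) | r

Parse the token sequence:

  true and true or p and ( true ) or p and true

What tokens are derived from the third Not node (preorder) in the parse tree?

p

[Or [Or [Or [And [And [Not true]] and [Not true]]] or [And [And [Not p]] and [Not ( [Or [And [Not true]]] )]]] or [And [And [Not p]] and [Not true]]]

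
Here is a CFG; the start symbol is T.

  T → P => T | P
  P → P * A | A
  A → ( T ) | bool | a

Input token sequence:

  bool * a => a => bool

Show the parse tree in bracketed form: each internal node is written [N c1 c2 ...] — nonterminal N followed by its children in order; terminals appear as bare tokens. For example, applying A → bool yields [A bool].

T
P => T
P * A => T
A * A => T
bool * A => T
bool * a => T
bool * a => P => T
bool * a => A => T
bool * a => a => T
bool * a => a => P
bool * a => a => A
bool * a => a => bool

[T [P [P [A bool]] * [A a]] => [T [P [A a]] => [T [P [A bool]]]]]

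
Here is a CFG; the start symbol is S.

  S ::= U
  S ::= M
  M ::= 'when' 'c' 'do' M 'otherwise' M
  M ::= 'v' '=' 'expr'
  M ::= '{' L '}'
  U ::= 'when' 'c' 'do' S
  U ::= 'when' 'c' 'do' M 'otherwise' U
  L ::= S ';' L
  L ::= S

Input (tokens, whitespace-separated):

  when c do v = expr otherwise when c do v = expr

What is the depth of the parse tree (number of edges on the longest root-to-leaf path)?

5

[S [U when c do [M v = expr] otherwise [U when c do [S [M v = expr]]]]]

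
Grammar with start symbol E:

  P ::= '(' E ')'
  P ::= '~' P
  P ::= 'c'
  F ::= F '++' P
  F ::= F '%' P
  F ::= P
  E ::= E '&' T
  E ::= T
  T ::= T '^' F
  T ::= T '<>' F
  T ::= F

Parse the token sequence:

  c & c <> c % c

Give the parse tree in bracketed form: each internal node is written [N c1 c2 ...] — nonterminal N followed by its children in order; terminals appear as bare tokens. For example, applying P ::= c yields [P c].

[E [E [T [F [P c]]]] & [T [T [F [P c]]] <> [F [F [P c]] % [P c]]]]

E
E & T
T & T
F & T
P & T
c & T
c & T <> F
c & F <> F
c & P <> F
c & c <> F
c & c <> F % P
c & c <> P % P
c & c <> c % P
c & c <> c % c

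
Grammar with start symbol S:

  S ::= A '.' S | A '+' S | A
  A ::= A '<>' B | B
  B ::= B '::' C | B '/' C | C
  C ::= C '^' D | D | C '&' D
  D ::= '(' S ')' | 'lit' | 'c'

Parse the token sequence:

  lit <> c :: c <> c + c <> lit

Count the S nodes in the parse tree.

2

[S [A [A [A [B [C [D lit]]]] <> [B [B [C [D c]]] :: [C [D c]]]] <> [B [C [D c]]]] + [S [A [A [B [C [D c]]]] <> [B [C [D lit]]]]]]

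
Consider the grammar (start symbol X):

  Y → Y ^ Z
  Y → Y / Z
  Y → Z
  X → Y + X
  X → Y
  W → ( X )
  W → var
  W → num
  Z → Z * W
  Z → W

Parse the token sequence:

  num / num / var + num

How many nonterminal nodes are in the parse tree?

14

[X [Y [Y [Y [Z [W num]]] / [Z [W num]]] / [Z [W var]]] + [X [Y [Z [W num]]]]]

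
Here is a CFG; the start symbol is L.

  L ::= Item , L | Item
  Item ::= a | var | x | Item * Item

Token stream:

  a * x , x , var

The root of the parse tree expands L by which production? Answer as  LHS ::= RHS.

[L [Item [Item a] * [Item x]] , [L [Item x] , [L [Item var]]]]

L ::= Item , L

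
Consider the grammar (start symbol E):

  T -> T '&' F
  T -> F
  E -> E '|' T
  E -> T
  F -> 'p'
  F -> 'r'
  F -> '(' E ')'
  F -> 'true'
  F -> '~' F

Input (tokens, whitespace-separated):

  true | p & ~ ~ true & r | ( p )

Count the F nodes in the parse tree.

[E [E [E [T [F true]]] | [T [T [T [F p]] & [F ~ [F ~ [F true]]]] & [F r]]] | [T [F ( [E [T [F p]]] )]]]

8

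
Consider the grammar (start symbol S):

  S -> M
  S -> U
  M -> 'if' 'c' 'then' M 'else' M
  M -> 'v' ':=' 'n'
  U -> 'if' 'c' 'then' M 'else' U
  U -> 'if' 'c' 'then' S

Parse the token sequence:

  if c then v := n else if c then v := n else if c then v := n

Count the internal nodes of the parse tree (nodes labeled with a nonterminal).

8

[S [U if c then [M v := n] else [U if c then [M v := n] else [U if c then [S [M v := n]]]]]]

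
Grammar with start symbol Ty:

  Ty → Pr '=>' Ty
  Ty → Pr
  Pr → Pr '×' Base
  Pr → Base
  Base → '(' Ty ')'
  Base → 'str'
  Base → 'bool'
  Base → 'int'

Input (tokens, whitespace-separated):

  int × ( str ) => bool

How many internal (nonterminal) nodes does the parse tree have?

11

[Ty [Pr [Pr [Base int]] × [Base ( [Ty [Pr [Base str]]] )]] => [Ty [Pr [Base bool]]]]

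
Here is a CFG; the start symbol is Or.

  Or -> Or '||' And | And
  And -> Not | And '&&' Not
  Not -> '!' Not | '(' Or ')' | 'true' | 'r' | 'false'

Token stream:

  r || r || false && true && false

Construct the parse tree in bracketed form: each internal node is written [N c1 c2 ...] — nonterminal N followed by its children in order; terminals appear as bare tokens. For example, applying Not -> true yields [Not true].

[Or [Or [Or [And [Not r]]] || [And [Not r]]] || [And [And [And [Not false]] && [Not true]] && [Not false]]]

Or
Or || And
Or || And || And
And || And || And
Not || And || And
r || And || And
r || Not || And
r || r || And
r || r || And && Not
r || r || And && Not && Not
r || r || Not && Not && Not
r || r || false && Not && Not
r || r || false && true && Not
r || r || false && true && false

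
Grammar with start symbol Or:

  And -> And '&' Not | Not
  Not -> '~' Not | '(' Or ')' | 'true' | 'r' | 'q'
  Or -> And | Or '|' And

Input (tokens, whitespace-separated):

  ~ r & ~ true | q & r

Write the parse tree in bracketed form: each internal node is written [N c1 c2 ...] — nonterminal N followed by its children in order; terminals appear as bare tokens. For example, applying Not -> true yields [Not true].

Or
Or | And
And | And
And & Not | And
Not & Not | And
~ Not & Not | And
~ r & Not | And
~ r & ~ Not | And
~ r & ~ true | And
~ r & ~ true | And & Not
~ r & ~ true | Not & Not
~ r & ~ true | q & Not
~ r & ~ true | q & r

[Or [Or [And [And [Not ~ [Not r]]] & [Not ~ [Not true]]]] | [And [And [Not q]] & [Not r]]]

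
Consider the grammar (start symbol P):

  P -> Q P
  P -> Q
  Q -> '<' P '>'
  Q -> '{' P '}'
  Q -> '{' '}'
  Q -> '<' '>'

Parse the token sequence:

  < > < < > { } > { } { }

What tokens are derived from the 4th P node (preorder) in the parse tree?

[P [Q < >] [P [Q < [P [Q < >] [P [Q { }]]] >] [P [Q { }] [P [Q { }]]]]]

{ }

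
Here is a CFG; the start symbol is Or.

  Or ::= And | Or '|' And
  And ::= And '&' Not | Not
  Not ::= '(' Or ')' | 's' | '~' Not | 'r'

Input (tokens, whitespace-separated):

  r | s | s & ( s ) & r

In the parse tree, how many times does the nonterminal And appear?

6

[Or [Or [Or [And [Not r]]] | [And [Not s]]] | [And [And [And [Not s]] & [Not ( [Or [And [Not s]]] )]] & [Not r]]]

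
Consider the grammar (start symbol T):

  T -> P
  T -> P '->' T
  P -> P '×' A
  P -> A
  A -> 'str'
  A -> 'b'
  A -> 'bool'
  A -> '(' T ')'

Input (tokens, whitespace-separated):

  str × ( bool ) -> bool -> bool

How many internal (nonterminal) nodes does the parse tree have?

[T [P [P [A str]] × [A ( [T [P [A bool]]] )]] -> [T [P [A bool]] -> [T [P [A bool]]]]]

14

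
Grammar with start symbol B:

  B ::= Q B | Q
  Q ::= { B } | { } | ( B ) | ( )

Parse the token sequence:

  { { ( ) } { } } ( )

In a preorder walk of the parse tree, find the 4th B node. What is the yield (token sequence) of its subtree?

[B [Q { [B [Q { [B [Q ( )]] }] [B [Q { }]]] }] [B [Q ( )]]]

{ }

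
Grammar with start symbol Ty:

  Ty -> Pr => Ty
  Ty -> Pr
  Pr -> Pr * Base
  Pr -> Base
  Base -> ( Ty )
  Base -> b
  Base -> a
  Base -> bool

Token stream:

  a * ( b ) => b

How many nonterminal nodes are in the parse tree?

[Ty [Pr [Pr [Base a]] * [Base ( [Ty [Pr [Base b]]] )]] => [Ty [Pr [Base b]]]]

11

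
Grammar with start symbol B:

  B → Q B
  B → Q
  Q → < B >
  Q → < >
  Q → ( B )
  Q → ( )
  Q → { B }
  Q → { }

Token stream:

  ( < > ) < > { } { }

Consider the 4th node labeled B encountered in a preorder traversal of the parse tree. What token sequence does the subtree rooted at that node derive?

[B [Q ( [B [Q < >]] )] [B [Q < >] [B [Q { }] [B [Q { }]]]]]

{ } { }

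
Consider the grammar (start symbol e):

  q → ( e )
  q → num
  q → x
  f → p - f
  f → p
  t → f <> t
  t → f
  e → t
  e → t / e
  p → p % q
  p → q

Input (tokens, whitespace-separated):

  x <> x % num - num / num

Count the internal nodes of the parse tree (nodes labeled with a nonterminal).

19

[e [t [f [p [q x]]] <> [t [f [p [p [q x]] % [q num]] - [f [p [q num]]]]]] / [e [t [f [p [q num]]]]]]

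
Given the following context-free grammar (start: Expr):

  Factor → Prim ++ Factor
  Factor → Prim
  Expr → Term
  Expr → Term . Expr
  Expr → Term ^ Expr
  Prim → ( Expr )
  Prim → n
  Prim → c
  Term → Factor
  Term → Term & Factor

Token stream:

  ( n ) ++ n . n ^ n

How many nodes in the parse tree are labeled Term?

[Expr [Term [Factor [Prim ( [Expr [Term [Factor [Prim n]]]] )] ++ [Factor [Prim n]]]] . [Expr [Term [Factor [Prim n]]] ^ [Expr [Term [Factor [Prim n]]]]]]

4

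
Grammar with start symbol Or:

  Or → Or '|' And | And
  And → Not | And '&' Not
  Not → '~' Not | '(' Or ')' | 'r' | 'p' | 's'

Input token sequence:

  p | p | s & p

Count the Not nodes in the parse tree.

[Or [Or [Or [And [Not p]]] | [And [Not p]]] | [And [And [Not s]] & [Not p]]]

4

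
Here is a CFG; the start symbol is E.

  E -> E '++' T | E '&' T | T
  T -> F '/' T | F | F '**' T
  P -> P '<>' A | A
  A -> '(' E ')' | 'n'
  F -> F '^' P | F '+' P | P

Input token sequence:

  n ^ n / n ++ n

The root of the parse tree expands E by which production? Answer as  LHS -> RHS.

[E [E [T [F [F [P [A n]]] ^ [P [A n]]] / [T [F [P [A n]]]]]] ++ [T [F [P [A n]]]]]

E -> E '++' T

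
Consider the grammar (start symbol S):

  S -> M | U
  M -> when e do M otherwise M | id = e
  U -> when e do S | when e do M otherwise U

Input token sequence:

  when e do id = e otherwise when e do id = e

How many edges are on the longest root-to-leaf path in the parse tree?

5

[S [U when e do [M id = e] otherwise [U when e do [S [M id = e]]]]]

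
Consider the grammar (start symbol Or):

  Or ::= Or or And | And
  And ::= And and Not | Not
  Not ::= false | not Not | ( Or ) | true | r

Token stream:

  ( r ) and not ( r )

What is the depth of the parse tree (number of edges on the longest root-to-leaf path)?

7

[Or [And [And [Not ( [Or [And [Not r]]] )]] and [Not not [Not ( [Or [And [Not r]]] )]]]]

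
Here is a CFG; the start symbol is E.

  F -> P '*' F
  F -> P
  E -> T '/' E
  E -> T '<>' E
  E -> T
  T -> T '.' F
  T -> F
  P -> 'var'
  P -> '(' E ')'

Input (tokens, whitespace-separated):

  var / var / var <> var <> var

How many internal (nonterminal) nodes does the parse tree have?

20

[E [T [F [P var]]] / [E [T [F [P var]]] / [E [T [F [P var]]] <> [E [T [F [P var]]] <> [E [T [F [P var]]]]]]]]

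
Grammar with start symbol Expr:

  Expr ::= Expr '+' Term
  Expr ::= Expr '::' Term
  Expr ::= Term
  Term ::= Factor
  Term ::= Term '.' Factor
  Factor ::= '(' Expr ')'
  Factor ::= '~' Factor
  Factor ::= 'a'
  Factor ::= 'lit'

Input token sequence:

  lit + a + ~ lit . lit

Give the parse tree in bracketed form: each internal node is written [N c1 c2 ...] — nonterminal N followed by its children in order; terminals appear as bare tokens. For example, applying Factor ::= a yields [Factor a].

Expr
Expr + Term
Expr + Term + Term
Term + Term + Term
Factor + Term + Term
lit + Term + Term
lit + Factor + Term
lit + a + Term
lit + a + Term . Factor
lit + a + Factor . Factor
lit + a + ~ Factor . Factor
lit + a + ~ lit . Factor
lit + a + ~ lit . lit

[Expr [Expr [Expr [Term [Factor lit]]] + [Term [Factor a]]] + [Term [Term [Factor ~ [Factor lit]]] . [Factor lit]]]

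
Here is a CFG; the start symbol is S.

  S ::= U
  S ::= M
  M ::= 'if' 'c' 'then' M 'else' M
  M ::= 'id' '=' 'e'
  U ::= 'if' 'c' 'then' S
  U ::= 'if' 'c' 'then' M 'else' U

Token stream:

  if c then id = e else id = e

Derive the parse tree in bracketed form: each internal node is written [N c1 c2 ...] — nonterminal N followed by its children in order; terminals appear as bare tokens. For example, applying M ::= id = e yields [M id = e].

S
M
if c then M else M
if c then id = e else M
if c then id = e else id = e

[S [M if c then [M id = e] else [M id = e]]]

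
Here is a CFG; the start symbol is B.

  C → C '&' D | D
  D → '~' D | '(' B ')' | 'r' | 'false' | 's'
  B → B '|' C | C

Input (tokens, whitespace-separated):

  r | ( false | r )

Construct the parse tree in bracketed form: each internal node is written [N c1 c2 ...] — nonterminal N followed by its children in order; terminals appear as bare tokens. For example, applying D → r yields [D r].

B
B | C
C | C
D | C
r | C
r | D
r | ( B )
r | ( B | C )
r | ( C | C )
r | ( D | C )
r | ( false | C )
r | ( false | D )
r | ( false | r )

[B [B [C [D r]]] | [C [D ( [B [B [C [D false]]] | [C [D r]]] )]]]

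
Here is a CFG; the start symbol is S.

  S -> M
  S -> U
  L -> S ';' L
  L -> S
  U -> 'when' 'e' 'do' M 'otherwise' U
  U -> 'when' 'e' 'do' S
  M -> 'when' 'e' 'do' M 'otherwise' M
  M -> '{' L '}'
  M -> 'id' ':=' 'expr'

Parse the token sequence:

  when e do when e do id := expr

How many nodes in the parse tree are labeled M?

1

[S [U when e do [S [U when e do [S [M id := expr]]]]]]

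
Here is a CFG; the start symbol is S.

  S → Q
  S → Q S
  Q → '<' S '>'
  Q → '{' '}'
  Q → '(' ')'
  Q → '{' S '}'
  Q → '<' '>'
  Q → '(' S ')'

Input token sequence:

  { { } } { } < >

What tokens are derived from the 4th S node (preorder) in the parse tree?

[S [Q { [S [Q { }]] }] [S [Q { }] [S [Q < >]]]]

< >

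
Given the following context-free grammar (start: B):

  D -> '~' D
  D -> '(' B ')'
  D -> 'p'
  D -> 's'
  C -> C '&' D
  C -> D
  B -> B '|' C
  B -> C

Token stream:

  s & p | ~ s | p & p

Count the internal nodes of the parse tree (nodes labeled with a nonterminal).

14

[B [B [B [C [C [D s]] & [D p]]] | [C [D ~ [D s]]]] | [C [C [D p]] & [D p]]]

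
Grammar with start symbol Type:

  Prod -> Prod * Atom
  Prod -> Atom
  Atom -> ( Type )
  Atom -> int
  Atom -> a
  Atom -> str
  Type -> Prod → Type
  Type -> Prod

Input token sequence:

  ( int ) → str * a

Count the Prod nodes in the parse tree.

[Type [Prod [Atom ( [Type [Prod [Atom int]]] )]] → [Type [Prod [Prod [Atom str]] * [Atom a]]]]

4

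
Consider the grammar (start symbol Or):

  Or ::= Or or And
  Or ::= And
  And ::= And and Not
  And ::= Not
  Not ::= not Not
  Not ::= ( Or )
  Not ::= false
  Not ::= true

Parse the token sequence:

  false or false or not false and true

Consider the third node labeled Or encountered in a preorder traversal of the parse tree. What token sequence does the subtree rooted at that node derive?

false

[Or [Or [Or [And [Not false]]] or [And [Not false]]] or [And [And [Not not [Not false]]] and [Not true]]]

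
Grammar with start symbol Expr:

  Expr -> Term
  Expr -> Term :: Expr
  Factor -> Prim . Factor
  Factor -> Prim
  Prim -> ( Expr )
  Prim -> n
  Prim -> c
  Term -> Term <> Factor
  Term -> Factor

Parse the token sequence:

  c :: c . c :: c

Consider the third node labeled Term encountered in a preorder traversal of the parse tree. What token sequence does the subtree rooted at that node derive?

c

[Expr [Term [Factor [Prim c]]] :: [Expr [Term [Factor [Prim c] . [Factor [Prim c]]]] :: [Expr [Term [Factor [Prim c]]]]]]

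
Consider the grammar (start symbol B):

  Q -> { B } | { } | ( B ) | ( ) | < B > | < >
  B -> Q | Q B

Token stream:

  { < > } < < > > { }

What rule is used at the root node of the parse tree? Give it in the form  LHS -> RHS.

[B [Q { [B [Q < >]] }] [B [Q < [B [Q < >]] >] [B [Q { }]]]]

B -> Q B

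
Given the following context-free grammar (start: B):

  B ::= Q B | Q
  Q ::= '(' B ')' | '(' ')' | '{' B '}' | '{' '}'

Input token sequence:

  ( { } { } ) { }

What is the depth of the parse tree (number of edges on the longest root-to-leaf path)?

[B [Q ( [B [Q { }] [B [Q { }]]] )] [B [Q { }]]]

5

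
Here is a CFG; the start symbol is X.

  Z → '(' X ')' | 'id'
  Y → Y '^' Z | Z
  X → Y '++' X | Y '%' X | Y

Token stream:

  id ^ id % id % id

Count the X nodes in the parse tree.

[X [Y [Y [Z id]] ^ [Z id]] % [X [Y [Z id]] % [X [Y [Z id]]]]]

3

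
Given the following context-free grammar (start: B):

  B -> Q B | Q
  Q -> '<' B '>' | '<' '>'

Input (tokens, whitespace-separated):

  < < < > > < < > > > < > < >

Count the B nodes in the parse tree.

7

[B [Q < [B [Q < [B [Q < >]] >] [B [Q < [B [Q < >]] >]]] >] [B [Q < >] [B [Q < >]]]]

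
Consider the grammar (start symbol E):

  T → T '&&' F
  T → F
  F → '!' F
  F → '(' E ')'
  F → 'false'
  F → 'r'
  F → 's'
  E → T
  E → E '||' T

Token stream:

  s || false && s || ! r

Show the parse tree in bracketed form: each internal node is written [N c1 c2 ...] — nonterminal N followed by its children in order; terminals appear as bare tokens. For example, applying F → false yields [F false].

E
E || T
E || T || T
T || T || T
F || T || T
s || T || T
s || T && F || T
s || F && F || T
s || false && F || T
s || false && s || T
s || false && s || F
s || false && s || ! F
s || false && s || ! r

[E [E [E [T [F s]]] || [T [T [F false]] && [F s]]] || [T [F ! [F r]]]]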